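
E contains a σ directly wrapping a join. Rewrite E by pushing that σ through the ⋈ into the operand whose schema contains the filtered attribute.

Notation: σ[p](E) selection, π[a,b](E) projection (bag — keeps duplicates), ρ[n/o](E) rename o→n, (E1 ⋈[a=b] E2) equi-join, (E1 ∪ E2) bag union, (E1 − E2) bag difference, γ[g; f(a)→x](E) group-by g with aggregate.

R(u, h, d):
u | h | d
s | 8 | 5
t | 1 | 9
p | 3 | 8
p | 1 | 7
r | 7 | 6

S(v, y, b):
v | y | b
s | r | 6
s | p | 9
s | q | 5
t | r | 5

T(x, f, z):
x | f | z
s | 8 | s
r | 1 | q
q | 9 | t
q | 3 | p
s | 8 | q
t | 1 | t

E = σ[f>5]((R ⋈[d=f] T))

σ filters on f, owned by the right side.
E' = (R ⋈[d=f] σ[f>5](T))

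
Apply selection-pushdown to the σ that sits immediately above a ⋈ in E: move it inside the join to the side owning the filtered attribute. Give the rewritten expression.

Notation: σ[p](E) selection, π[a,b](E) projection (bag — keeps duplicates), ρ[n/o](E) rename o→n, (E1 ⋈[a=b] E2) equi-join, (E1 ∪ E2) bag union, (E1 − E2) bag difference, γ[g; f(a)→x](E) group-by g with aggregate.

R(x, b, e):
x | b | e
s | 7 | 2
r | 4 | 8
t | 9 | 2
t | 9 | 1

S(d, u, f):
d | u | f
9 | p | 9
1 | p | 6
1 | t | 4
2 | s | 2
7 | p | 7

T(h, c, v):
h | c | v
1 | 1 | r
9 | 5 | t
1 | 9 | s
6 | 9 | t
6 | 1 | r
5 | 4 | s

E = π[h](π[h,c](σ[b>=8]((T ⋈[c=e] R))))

σ filters on b, owned by the right side.
E' = π[h](π[h,c]((T ⋈[c=e] σ[b>=8](R))))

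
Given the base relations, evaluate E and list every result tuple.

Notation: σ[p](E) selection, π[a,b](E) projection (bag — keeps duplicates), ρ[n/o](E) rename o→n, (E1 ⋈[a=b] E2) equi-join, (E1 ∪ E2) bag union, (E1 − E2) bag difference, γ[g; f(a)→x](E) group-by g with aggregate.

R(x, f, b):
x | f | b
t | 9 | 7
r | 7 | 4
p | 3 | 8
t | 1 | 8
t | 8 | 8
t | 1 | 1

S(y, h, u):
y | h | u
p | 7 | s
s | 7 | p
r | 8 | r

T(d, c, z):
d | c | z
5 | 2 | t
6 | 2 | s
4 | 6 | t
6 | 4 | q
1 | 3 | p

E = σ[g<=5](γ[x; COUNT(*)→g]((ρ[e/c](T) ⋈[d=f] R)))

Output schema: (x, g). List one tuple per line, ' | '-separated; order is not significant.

Per-node cardinality:
  T → 5
  ρ[e/c](T) → 5
  R → 6
  (ρ[e/c](T) ⋈[d=f] R) → 2
  γ[x; COUNT(*)→g]((ρ[e/c](T) ⋈[d=f] R)) → 1
  σ[g<=5](γ[x; COUNT(*)→g]((ρ[e/c](T) ⋈[d=f] R))) → 1

== RESULT ==
x | g
t | 2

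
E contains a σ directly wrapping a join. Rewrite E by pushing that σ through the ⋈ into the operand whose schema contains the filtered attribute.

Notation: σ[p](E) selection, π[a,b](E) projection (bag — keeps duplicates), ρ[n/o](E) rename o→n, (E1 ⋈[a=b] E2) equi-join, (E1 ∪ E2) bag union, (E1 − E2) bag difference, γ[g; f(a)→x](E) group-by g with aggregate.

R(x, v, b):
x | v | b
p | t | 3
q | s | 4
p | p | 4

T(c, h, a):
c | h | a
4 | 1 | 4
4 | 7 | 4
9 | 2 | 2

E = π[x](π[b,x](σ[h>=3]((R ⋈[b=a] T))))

σ filters on h, owned by the right side.
E' = π[x](π[b,x]((R ⋈[b=a] σ[h>=3](T))))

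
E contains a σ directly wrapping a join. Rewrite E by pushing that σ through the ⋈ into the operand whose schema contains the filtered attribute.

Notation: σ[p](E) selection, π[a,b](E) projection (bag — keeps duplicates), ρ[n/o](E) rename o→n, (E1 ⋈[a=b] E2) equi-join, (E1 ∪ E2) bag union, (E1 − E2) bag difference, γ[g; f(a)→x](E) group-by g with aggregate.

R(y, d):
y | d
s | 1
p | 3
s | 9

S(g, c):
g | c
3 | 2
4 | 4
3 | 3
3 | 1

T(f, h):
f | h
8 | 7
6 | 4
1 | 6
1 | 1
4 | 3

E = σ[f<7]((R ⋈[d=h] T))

σ filters on f, owned by the right side.
E' = (R ⋈[d=h] σ[f<7](T))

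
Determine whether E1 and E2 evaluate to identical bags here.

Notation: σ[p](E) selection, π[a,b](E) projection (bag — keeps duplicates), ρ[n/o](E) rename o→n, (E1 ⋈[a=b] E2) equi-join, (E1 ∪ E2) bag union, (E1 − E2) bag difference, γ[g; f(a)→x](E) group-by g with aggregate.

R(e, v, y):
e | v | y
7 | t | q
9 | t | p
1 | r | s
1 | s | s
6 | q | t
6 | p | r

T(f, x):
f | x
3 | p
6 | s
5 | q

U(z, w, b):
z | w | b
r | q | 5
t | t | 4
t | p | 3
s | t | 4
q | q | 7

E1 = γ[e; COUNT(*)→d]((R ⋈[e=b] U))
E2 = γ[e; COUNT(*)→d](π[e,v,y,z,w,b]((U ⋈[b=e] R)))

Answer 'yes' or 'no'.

E1 row counts bottom-up:
  R → 6
  U → 5
  (R ⋈[e=b] U) → 1
  γ[e; COUNT(*)→d]((R ⋈[e=b] U)) → 1
E2 row counts bottom-up:
  U → 5
  R → 6
  (U ⋈[b=e] R) → 1
  π[e,v,y,z,w,b]((U ⋈[b=e] R)) → 1
  γ[e; COUNT(*)→d](π[e,v,y,z,w,b]((U ⋈[b=e] R))) → 1

E1 and E2 produce the same multiset:
e | d
7 | 1

yes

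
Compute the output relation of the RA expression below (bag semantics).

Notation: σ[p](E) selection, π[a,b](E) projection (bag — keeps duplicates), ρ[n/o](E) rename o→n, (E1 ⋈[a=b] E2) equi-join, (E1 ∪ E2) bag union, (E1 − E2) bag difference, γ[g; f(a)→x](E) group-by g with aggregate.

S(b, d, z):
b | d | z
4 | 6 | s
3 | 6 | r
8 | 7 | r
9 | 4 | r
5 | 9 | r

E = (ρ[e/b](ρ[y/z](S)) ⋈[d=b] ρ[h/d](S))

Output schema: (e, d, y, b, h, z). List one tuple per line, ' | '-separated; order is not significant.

Row counts bottom-up:
  S → 5
  ρ[y/z](S) → 5
  ρ[e/b](ρ[y/z](S)) → 5
  S → 5
  ρ[h/d](S) → 5
  (ρ[e/b](ρ[y/z](S)) ⋈[d=b] ρ[h/d](S)) → 2

== RESULT ==
e | d | y | b | h | z
5 | 9 | r | 9 | 4 | r
9 | 4 | r | 4 | 6 | s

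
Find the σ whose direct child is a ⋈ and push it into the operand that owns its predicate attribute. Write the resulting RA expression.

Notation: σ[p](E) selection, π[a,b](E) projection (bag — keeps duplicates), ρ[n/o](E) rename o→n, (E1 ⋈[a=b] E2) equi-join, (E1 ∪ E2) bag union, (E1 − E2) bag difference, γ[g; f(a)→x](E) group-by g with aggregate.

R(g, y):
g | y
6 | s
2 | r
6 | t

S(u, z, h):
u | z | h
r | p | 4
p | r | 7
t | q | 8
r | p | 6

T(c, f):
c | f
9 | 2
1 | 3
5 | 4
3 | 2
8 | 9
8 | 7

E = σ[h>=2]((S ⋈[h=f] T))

σ filters on h, owned by the left side.
E' = (σ[h>=2](S) ⋈[h=f] T)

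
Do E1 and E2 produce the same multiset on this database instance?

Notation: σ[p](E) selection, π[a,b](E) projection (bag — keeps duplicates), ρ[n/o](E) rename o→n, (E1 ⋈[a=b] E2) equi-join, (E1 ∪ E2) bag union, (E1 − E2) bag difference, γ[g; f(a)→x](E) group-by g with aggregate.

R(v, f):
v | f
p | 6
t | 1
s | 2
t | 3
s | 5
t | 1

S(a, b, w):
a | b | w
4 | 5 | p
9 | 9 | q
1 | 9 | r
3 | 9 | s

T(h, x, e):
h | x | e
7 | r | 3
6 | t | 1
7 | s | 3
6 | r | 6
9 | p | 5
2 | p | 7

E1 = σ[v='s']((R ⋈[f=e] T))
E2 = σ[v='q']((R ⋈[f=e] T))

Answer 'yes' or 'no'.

E1 subexpression sizes:
  R → 6
  T → 6
  (R ⋈[f=e] T) → 6
  σ[v='s']((R ⋈[f=e] T)) → 1
E2 subexpression sizes:
  R → 6
  T → 6
  (R ⋈[f=e] T) → 6
  σ[v='q']((R ⋈[f=e] T)) → 0

E1 result:
v | f | h | x | e
s | 5 | 9 | p | 5
E2 result:
v | f | h | x | e
(0 rows)
Witness: ('s', 5, 9, 'p', 5) appears 1× in E1 but 0× in E2.

no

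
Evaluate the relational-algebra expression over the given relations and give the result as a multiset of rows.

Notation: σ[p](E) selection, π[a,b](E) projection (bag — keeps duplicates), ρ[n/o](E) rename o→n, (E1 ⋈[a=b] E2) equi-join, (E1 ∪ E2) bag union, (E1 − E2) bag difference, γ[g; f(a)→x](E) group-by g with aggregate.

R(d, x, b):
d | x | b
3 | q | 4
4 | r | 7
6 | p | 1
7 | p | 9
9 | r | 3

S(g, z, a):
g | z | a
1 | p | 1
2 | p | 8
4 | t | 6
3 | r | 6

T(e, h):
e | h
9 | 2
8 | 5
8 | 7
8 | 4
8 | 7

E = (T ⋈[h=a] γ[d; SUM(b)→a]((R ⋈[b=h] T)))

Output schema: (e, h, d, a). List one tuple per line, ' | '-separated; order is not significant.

Per-node cardinality:
  T → 5
  R → 5
  T → 5
  (R ⋈[b=h] T) → 3
  γ[d; SUM(b)→a]((R ⋈[b=h] T)) → 2
  (T ⋈[h=a] γ[d; SUM(b)→a]((R ⋈[b=h] T))) → 1

== RESULT ==
e | h | d | a
8 | 4 | 3 | 4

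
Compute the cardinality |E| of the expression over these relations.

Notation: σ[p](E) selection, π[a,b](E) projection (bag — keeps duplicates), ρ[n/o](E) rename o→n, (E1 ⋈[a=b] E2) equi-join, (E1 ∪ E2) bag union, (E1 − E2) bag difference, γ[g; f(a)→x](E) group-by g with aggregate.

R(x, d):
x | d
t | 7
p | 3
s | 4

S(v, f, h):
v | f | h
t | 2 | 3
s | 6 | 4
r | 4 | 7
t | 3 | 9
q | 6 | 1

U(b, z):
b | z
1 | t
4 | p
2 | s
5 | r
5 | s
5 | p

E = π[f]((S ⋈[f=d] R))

Stepwise |·|:
  S → 5
  R → 3
  (S ⋈[f=d] R) → 2
  π[f]((S ⋈[f=d] R)) → 2

|E| = 2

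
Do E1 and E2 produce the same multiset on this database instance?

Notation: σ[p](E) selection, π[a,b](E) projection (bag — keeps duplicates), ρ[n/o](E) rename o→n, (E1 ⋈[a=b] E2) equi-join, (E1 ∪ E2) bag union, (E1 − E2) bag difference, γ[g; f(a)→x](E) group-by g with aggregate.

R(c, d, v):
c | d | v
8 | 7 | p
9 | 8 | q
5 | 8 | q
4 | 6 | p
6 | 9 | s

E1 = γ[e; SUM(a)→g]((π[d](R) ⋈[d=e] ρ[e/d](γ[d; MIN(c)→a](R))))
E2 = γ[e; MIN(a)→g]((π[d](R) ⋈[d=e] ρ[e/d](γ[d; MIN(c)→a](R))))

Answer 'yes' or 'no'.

E1 row counts bottom-up:
  R → 5
  π[d](R) → 5
  R → 5
  γ[d; MIN(c)→a](R) → 4
  ρ[e/d](γ[d; MIN(c)→a](R)) → 4
  (π[d](R) ⋈[d=e] ρ[e/d](γ[d; MIN(c)→a](R))) → 5
  γ[e; SUM(a)→g]((π[d](R) ⋈[d=e] ρ[e/d](γ[d; MIN(c)→a](R)))) → 4
E2 row counts bottom-up:
  R → 5
  π[d](R) → 5
  R → 5
  γ[d; MIN(c)→a](R) → 4
  ρ[e/d](γ[d; MIN(c)→a](R)) → 4
  (π[d](R) ⋈[d=e] ρ[e/d](γ[d; MIN(c)→a](R))) → 5
  γ[e; MIN(a)→g]((π[d](R) ⋈[d=e] ρ[e/d](γ[d; MIN(c)→a](R)))) → 4

E1 result:
e | g
6 | 4
7 | 8
8 | 10
9 | 6
E2 result:
e | g
6 | 4
7 | 8
8 | 5
9 | 6
Witness: (8, 10) appears 1× in E1 but 0× in E2.

no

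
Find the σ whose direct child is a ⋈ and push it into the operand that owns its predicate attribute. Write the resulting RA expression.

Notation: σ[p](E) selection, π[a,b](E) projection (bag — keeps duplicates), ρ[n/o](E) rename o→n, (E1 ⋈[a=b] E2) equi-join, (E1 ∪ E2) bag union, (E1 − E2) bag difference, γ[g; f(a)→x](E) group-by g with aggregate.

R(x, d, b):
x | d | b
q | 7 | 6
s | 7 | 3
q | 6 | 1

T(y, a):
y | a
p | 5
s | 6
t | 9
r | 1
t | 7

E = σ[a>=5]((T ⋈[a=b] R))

σ filters on a, owned by the left side.
E' = (σ[a>=5](T) ⋈[a=b] R)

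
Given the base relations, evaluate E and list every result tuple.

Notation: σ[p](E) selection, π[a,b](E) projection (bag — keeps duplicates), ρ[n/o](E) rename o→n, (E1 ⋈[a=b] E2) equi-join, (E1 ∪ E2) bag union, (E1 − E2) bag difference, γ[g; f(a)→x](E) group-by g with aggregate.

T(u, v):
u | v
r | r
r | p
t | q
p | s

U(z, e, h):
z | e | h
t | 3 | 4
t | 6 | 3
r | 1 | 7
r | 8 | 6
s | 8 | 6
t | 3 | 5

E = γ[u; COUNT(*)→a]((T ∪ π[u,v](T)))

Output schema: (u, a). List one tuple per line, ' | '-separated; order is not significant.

Per-node cardinality:
  T → 4
  T → 4
  π[u,v](T) → 4
  (T ∪ π[u,v](T)) → 8
  γ[u; COUNT(*)→a]((T ∪ π[u,v](T))) → 3

== RESULT ==
u | a
p | 2
r | 4
t | 2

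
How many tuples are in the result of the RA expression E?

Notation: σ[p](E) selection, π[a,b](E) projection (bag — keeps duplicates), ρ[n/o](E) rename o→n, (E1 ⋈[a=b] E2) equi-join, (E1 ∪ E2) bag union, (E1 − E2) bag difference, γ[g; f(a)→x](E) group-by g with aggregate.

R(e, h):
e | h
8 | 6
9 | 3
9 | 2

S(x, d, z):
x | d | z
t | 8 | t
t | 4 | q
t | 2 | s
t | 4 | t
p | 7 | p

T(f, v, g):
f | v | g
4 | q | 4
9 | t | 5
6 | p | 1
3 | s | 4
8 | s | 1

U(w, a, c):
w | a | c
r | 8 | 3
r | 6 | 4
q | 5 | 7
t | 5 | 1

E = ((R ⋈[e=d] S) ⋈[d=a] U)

Stepwise |·|:
  R → 3
  S → 5
  (R ⋈[e=d] S) → 1
  U → 4
  ((R ⋈[e=d] S) ⋈[d=a] U) → 1

|E| = 1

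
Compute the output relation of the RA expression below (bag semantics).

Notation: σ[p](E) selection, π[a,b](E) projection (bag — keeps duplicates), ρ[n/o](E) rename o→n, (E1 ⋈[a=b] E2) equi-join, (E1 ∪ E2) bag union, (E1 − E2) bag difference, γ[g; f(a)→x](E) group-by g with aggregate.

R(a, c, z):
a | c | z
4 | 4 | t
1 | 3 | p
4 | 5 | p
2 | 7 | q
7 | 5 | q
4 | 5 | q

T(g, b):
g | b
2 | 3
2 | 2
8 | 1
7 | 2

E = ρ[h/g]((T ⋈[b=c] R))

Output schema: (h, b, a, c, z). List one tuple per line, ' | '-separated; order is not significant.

Row counts bottom-up:
  T → 4
  R → 6
  (T ⋈[b=c] R) → 1
  ρ[h/g]((T ⋈[b=c] R)) → 1

== RESULT ==
h | b | a | c | z
2 | 3 | 1 | 3 | p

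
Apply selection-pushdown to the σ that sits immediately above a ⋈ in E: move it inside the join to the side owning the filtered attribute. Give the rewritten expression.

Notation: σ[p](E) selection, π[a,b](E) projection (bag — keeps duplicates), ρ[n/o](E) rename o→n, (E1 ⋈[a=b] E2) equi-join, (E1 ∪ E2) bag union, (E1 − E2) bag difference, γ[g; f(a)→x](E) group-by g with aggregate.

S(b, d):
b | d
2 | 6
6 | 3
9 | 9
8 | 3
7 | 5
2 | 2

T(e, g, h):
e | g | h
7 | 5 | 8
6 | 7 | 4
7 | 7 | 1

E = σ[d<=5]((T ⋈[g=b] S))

σ filters on d, owned by the right side.
E' = (T ⋈[g=b] σ[d<=5](S))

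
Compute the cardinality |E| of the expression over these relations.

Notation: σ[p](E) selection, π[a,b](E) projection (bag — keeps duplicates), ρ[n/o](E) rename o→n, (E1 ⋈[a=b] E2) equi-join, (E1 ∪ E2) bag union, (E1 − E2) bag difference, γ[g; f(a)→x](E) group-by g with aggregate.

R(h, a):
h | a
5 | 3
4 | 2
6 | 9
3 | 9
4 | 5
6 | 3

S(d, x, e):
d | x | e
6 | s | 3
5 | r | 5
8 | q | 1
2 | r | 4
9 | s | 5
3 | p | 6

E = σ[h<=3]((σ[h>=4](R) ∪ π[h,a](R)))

Stepwise |·|:
  R → 6
  σ[h>=4](R) → 5
  R → 6
  π[h,a](R) → 6
  (σ[h>=4](R) ∪ π[h,a](R)) → 11
  σ[h<=3]((σ[h>=4](R) ∪ π[h,a](R))) → 1

|E| = 1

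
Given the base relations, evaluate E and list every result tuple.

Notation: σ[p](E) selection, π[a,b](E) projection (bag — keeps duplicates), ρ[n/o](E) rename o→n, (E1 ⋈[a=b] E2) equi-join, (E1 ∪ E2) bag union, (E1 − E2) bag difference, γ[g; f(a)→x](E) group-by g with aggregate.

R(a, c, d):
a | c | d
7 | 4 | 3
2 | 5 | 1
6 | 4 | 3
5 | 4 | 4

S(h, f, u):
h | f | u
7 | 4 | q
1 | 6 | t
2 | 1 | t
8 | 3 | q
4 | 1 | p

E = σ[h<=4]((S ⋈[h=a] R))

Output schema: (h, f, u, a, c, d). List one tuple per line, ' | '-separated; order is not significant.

Row counts bottom-up:
  S → 5
  R → 4
  (S ⋈[h=a] R) → 2
  σ[h<=4]((S ⋈[h=a] R)) → 1

== RESULT ==
h | f | u | a | c | d
2 | 1 | t | 2 | 5 | 1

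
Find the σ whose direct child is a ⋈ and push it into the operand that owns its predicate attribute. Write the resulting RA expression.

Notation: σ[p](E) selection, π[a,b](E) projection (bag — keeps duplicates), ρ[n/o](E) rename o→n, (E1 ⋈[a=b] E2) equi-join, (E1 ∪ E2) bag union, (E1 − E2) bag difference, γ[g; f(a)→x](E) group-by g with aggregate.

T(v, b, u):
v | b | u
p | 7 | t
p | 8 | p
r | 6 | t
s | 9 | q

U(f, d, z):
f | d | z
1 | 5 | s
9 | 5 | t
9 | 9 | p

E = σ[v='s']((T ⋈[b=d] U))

σ filters on v, owned by the left side.
E' = (σ[v='s'](T) ⋈[b=d] U)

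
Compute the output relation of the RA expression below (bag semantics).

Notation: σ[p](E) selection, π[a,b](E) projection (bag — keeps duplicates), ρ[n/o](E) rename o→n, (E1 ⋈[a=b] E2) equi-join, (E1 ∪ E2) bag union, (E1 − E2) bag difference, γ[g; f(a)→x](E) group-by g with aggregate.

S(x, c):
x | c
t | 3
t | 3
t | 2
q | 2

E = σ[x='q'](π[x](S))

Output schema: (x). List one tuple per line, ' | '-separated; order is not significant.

Subexpression sizes:
  S → 4
  π[x](S) → 4
  σ[x='q'](π[x](S)) → 1

== RESULT ==
x
q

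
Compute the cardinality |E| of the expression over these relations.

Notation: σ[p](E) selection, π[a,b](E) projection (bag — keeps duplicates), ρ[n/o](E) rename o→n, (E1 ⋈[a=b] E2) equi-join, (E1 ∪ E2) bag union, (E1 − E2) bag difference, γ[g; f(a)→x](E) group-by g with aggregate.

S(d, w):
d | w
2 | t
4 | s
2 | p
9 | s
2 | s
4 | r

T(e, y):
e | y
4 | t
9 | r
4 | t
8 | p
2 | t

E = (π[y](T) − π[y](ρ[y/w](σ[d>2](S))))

Stepwise |·|:
  T → 5
  π[y](T) → 5
  S → 6
  σ[d>2](S) → 3
  ρ[y/w](σ[d>2](S)) → 3
  π[y](ρ[y/w](σ[d>2](S))) → 3
  (π[y](T) − π[y](ρ[y/w](σ[d>2](S)))) → 4

|E| = 4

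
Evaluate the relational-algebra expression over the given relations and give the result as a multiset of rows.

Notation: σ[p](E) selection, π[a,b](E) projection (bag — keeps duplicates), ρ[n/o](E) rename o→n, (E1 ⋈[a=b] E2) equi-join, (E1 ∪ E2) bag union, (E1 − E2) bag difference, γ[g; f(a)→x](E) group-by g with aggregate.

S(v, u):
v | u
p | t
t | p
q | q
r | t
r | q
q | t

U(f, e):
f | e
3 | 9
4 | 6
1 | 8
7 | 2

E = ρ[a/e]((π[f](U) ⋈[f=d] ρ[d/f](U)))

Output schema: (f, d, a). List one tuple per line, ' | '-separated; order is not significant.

Stepwise |·|:
  U → 4
  π[f](U) → 4
  U → 4
  ρ[d/f](U) → 4
  (π[f](U) ⋈[f=d] ρ[d/f](U)) → 4
  ρ[a/e]((π[f](U) ⋈[f=d] ρ[d/f](U))) → 4

== RESULT ==
f | d | a
1 | 1 | 8
3 | 3 | 9
4 | 4 | 6
7 | 7 | 2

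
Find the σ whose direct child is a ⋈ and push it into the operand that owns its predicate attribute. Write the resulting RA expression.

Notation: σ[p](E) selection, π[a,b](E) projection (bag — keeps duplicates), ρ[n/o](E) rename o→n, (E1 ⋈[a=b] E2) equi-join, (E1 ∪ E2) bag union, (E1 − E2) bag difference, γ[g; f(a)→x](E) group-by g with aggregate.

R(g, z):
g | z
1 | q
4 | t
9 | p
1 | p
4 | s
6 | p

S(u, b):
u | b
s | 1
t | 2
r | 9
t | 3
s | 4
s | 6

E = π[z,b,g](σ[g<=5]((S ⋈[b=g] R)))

σ filters on g, owned by the right side.
E' = π[z,b,g]((S ⋈[b=g] σ[g<=5](R)))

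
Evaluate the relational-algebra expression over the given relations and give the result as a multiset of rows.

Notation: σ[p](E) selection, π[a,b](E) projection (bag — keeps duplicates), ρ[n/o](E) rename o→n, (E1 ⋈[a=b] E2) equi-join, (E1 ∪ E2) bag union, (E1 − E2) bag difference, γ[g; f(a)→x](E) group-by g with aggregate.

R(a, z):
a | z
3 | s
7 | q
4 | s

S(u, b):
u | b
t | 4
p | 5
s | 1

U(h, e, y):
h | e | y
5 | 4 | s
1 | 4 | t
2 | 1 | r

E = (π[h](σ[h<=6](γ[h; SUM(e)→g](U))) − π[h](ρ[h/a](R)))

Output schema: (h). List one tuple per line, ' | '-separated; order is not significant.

Stepwise |·|:
  U → 3
  γ[h; SUM(e)→g](U) → 3
  σ[h<=6](γ[h; SUM(e)→g](U)) → 3
  π[h](σ[h<=6](γ[h; SUM(e)→g](U))) → 3
  R → 3
  ρ[h/a](R) → 3
  π[h](ρ[h/a](R)) → 3
  (π[h](σ[h<=6](γ[h; SUM(e)→g](U))) − π[h](ρ[h/a](R))) → 3

== RESULT ==
h
1
2
5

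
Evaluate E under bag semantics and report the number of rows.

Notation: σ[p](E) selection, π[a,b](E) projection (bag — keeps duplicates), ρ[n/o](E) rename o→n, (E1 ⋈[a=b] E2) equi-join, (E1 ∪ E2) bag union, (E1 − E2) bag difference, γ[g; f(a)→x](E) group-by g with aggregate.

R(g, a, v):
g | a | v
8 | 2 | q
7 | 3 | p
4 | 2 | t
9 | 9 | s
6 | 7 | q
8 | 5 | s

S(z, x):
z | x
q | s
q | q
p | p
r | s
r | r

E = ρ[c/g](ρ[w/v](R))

Row counts bottom-up:
  R → 6
  ρ[w/v](R) → 6
  ρ[c/g](ρ[w/v](R)) → 6

|E| = 6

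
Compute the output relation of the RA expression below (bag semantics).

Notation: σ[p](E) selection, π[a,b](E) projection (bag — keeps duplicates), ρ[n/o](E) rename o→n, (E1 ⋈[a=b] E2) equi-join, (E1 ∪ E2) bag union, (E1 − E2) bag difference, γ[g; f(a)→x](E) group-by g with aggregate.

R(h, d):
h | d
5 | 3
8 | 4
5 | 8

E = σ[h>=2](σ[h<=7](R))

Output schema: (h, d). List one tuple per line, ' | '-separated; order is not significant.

Subexpression sizes:
  R → 3
  σ[h<=7](R) → 2
  σ[h>=2](σ[h<=7](R)) → 2

== RESULT ==
h | d
5 | 3
5 | 8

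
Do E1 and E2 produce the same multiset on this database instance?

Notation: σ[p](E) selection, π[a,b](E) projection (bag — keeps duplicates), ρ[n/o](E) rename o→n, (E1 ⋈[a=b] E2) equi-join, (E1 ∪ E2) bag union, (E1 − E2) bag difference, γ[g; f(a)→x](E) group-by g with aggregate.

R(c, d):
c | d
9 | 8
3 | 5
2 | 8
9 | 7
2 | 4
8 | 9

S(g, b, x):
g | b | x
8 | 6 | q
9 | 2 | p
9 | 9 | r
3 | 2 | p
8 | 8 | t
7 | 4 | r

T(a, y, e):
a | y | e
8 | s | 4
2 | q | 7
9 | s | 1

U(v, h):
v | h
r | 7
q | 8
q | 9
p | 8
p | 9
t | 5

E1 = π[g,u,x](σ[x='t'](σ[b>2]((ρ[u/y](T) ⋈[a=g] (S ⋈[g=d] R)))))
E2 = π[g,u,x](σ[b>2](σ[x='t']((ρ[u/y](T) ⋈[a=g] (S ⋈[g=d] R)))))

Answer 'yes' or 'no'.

E1 per-node cardinality:
  T → 3
  ρ[u/y](T) → 3
  S → 6
  R → 6
  (S ⋈[g=d] R) → 7
  (ρ[u/y](T) ⋈[a=g] (S ⋈[g=d] R)) → 6
  σ[b>2]((ρ[u/y](T) ⋈[a=g] (S ⋈[g=d] R))) → 5
  σ[x='t'](σ[b>2]((ρ[u/y](T) ⋈[a=g] (S ⋈[g=d] R)))) → 2
  π[g,u,x](σ[x='t'](σ[b>2]((ρ[u/y](T) ⋈[a=g] (S ⋈[g=d] R))))) → 2
E2 per-node cardinality:
  T → 3
  ρ[u/y](T) → 3
  S → 6
  R → 6
  (S ⋈[g=d] R) → 7
  (ρ[u/y](T) ⋈[a=g] (S ⋈[g=d] R)) → 6
  σ[x='t']((ρ[u/y](T) ⋈[a=g] (S ⋈[g=d] R))) → 2
  σ[b>2](σ[x='t']((ρ[u/y](T) ⋈[a=g] (S ⋈[g=d] R)))) → 2
  π[g,u,x](σ[b>2](σ[x='t']((ρ[u/y](T) ⋈[a=g] (S ⋈[g=d] R))))) → 2

E1 and E2 produce the same multiset:
g | u | x
8 | s | t
8 | s | t

yes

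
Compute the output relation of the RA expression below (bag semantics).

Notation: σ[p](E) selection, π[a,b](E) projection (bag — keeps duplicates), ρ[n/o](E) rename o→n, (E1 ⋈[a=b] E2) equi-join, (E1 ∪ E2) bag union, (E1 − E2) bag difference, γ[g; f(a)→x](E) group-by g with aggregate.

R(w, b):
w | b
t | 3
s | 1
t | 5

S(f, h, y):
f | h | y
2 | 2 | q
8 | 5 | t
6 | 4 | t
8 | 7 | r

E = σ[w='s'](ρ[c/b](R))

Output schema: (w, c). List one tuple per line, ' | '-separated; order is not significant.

Subexpression sizes:
  R → 3
  ρ[c/b](R) → 3
  σ[w='s'](ρ[c/b](R)) → 1

== RESULT ==
w | c
s | 1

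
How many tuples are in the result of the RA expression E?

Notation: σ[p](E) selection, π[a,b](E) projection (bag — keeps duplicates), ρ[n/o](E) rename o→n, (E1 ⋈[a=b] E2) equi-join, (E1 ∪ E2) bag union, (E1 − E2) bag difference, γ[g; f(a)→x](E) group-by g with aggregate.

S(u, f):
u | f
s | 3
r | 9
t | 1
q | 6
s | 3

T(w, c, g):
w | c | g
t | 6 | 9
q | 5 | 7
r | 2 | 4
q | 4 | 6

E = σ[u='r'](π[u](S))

Per-node cardinality:
  S → 5
  π[u](S) → 5
  σ[u='r'](π[u](S)) → 1

|E| = 1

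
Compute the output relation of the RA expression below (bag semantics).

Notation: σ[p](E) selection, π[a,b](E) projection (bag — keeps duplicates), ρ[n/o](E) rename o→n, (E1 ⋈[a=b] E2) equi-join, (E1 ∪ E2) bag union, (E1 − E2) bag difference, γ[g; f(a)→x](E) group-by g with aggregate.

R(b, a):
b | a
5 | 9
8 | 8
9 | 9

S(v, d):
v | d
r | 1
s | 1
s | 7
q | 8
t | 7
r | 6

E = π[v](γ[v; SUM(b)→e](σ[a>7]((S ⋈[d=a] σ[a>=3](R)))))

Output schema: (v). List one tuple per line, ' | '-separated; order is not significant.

Subexpression sizes:
  S → 6
  R → 3
  σ[a>=3](R) → 3
  (S ⋈[d=a] σ[a>=3](R)) → 1
  σ[a>7]((S ⋈[d=a] σ[a>=3](R))) → 1
  γ[v; SUM(b)→e](σ[a>7]((S ⋈[d=a] σ[a>=3](R)))) → 1
  π[v](γ[v; SUM(b)→e](σ[a>7]((S ⋈[d=a] σ[a>=3](R))))) → 1

== RESULT ==
v
q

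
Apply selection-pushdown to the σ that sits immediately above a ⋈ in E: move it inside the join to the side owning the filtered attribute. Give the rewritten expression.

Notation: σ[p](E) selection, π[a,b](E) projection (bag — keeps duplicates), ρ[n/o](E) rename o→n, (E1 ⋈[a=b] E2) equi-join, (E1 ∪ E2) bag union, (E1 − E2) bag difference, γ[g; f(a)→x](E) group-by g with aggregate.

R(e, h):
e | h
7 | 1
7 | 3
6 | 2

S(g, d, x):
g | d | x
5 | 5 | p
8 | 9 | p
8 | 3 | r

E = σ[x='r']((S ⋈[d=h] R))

σ filters on x, owned by the left side.
E' = (σ[x='r'](S) ⋈[d=h] R)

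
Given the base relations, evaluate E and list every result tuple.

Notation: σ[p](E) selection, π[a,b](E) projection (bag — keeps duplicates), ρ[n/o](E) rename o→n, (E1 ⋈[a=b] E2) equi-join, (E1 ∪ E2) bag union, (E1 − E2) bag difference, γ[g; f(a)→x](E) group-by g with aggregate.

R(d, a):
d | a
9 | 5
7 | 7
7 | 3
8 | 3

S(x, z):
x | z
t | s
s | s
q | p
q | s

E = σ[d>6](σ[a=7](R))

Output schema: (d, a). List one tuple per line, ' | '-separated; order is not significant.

Subexpression sizes:
  R → 4
  σ[a=7](R) → 1
  σ[d>6](σ[a=7](R)) → 1

== RESULT ==
d | a
7 | 7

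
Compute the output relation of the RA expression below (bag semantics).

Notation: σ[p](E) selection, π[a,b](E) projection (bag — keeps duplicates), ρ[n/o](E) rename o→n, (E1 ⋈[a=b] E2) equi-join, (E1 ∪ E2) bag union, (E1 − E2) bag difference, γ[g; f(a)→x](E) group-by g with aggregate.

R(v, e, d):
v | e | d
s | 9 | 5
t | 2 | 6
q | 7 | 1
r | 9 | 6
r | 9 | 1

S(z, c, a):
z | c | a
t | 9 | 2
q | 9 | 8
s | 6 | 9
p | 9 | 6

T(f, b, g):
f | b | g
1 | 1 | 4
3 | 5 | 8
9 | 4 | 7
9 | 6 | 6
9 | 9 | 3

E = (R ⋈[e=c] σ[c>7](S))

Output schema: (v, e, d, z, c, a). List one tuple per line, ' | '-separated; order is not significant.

Per-node cardinality:
  R → 5
  S → 4
  σ[c>7](S) → 3
  (R ⋈[e=c] σ[c>7](S)) → 9

== RESULT ==
v | e | d | z | c | a
r | 9 | 1 | p | 9 | 6
r | 9 | 1 | q | 9 | 8
r | 9 | 1 | t | 9 | 2
r | 9 | 6 | p | 9 | 6
r | 9 | 6 | q | 9 | 8
r | 9 | 6 | t | 9 | 2
s | 9 | 5 | p | 9 | 6
s | 9 | 5 | q | 9 | 8
s | 9 | 5 | t | 9 | 2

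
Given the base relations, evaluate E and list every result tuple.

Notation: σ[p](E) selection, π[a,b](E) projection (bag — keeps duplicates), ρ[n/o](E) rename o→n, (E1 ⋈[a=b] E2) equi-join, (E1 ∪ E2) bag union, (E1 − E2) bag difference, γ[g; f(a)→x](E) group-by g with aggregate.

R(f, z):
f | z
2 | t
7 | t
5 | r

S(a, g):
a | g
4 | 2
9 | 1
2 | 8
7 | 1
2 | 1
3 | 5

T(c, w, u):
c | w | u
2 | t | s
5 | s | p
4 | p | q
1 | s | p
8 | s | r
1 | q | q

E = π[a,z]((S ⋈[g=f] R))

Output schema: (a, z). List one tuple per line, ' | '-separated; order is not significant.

Row counts bottom-up:
  S → 6
  R → 3
  (S ⋈[g=f] R) → 2
  π[a,z]((S ⋈[g=f] R)) → 2

== RESULT ==
a | z
3 | r
4 | t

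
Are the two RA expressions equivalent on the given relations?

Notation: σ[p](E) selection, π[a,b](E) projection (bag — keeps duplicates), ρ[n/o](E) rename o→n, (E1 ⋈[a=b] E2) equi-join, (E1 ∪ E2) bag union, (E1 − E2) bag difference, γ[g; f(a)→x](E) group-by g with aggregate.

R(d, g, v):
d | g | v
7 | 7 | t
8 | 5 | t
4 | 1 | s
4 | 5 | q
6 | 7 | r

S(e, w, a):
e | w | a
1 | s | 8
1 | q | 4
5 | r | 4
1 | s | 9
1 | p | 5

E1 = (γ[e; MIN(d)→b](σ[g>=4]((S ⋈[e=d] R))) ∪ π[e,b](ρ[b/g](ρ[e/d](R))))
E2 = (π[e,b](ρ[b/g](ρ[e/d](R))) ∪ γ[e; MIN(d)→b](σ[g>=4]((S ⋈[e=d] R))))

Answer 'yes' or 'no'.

E1 stepwise |·|:
  S → 5
  R → 5
  (S ⋈[e=d] R) → 0
  σ[g>=4]((S ⋈[e=d] R)) → 0
  γ[e; MIN(d)→b](σ[g>=4]((S ⋈[e=d] R))) → 0
  R → 5
  ρ[e/d](R) → 5
  ρ[b/g](ρ[e/d](R)) → 5
  π[e,b](ρ[b/g](ρ[e/d](R))) → 5
  (γ[e; MIN(d)→b](σ[g>=4]((S ⋈[e=d] R))) ∪ π[e,b](ρ[b/g](ρ[e/d](R)))) → 5
E2 stepwise |·|:
  R → 5
  ρ[e/d](R) → 5
  ρ[b/g](ρ[e/d](R)) → 5
  π[e,b](ρ[b/g](ρ[e/d](R))) → 5
  S → 5
  R → 5
  (S ⋈[e=d] R) → 0
  σ[g>=4]((S ⋈[e=d] R)) → 0
  γ[e; MIN(d)→b](σ[g>=4]((S ⋈[e=d] R))) → 0
  (π[e,b](ρ[b/g](ρ[e/d](R))) ∪ γ[e; MIN(d)→b](σ[g>=4]((S ⋈[e=d] R)))) → 5

E1 and E2 produce the same multiset:
e | b
4 | 1
4 | 5
6 | 7
7 | 7
8 | 5

yes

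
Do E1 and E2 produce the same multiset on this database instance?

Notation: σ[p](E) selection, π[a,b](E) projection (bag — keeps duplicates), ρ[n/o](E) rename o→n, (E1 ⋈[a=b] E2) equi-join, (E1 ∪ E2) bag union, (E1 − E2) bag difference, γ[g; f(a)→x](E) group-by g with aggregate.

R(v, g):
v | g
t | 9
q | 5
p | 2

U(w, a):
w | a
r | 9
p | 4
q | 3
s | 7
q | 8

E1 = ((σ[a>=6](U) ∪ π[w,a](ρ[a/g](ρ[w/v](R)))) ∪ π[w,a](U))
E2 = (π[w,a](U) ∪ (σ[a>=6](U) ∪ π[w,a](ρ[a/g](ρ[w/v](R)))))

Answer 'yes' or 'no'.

E1 row counts bottom-up:
  U → 5
  σ[a>=6](U) → 3
  R → 3
  ρ[w/v](R) → 3
  ρ[a/g](ρ[w/v](R)) → 3
  π[w,a](ρ[a/g](ρ[w/v](R))) → 3
  (σ[a>=6](U) ∪ π[w,a](ρ[a/g](ρ[w/v](R)))) → 6
  U → 5
  π[w,a](U) → 5
  ((σ[a>=6](U) ∪ π[w,a](ρ[a/g](ρ[w/v](R)))) ∪ π[w,a](U)) → 11
E2 row counts bottom-up:
  U → 5
  π[w,a](U) → 5
  U → 5
  σ[a>=6](U) → 3
  R → 3
  ρ[w/v](R) → 3
  ρ[a/g](ρ[w/v](R)) → 3
  π[w,a](ρ[a/g](ρ[w/v](R))) → 3
  (σ[a>=6](U) ∪ π[w,a](ρ[a/g](ρ[w/v](R)))) → 6
  (π[w,a](U) ∪ (σ[a>=6](U) ∪ π[w,a](ρ[a/g](ρ[w/v](R))))) → 11

E1 and E2 produce the same multiset:
w | a
p | 2
p | 4
q | 3
q | 5
q | 8
q | 8
r | 9
r | 9
s | 7
s | 7
t | 9

yes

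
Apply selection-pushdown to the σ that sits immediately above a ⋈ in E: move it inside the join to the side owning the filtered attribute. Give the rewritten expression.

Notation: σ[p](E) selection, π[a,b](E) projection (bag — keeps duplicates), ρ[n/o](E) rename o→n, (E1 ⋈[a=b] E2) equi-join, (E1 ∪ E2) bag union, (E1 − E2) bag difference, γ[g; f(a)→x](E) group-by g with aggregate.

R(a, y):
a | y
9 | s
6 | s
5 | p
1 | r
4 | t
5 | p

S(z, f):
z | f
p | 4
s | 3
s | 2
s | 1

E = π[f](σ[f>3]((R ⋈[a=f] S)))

σ filters on f, owned by the right side.
E' = π[f]((R ⋈[a=f] σ[f>3](S)))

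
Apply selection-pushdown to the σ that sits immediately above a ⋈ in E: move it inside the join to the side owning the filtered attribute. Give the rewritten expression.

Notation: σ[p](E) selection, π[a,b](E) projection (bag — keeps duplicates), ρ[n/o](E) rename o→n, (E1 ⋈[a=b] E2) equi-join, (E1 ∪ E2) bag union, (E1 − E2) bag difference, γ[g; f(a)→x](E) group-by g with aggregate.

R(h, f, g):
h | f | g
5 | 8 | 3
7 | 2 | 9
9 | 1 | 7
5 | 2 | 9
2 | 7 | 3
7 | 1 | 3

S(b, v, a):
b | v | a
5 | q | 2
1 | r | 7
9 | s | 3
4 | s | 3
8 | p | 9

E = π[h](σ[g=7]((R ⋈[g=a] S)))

σ filters on g, owned by the left side.
E' = π[h]((σ[g=7](R) ⋈[g=a] S))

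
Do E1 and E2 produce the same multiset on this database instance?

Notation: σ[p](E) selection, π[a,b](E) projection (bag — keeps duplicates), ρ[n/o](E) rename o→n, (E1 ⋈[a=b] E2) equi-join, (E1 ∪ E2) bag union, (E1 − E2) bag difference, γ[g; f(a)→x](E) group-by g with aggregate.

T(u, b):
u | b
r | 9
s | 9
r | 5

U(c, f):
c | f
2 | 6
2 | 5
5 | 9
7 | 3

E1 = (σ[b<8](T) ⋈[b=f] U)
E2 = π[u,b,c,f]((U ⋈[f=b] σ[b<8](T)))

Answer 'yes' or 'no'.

E1 stepwise |·|:
  T → 3
  σ[b<8](T) → 1
  U → 4
  (σ[b<8](T) ⋈[b=f] U) → 1
E2 stepwise |·|:
  U → 4
  T → 3
  σ[b<8](T) → 1
  (U ⋈[f=b] σ[b<8](T)) → 1
  π[u,b,c,f]((U ⋈[f=b] σ[b<8](T))) → 1

E1 and E2 produce the same multiset:
u | b | c | f
r | 5 | 2 | 5

yes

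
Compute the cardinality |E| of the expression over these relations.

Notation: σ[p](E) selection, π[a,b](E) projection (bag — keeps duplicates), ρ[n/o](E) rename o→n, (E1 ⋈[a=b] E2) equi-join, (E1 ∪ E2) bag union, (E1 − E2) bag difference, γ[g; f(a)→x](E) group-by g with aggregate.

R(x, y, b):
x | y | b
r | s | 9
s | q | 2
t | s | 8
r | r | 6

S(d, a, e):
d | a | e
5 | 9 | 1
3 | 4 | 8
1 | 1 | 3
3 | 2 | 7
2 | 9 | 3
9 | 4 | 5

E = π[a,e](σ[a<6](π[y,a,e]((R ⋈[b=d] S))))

Row counts bottom-up:
  R → 4
  S → 6
  (R ⋈[b=d] S) → 2
  π[y,a,e]((R ⋈[b=d] S)) → 2
  σ[a<6](π[y,a,e]((R ⋈[b=d] S))) → 1
  π[a,e](σ[a<6](π[y,a,e]((R ⋈[b=d] S)))) → 1

|E| = 1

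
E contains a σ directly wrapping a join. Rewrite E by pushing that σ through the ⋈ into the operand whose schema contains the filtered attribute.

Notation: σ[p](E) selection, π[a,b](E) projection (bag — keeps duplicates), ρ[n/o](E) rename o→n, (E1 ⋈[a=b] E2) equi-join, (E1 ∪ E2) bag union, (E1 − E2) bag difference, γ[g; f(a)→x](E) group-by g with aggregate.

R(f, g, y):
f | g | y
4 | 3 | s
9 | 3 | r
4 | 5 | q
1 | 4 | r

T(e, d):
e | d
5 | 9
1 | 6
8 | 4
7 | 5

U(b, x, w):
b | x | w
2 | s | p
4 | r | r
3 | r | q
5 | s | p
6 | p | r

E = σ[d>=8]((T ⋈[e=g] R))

σ filters on d, owned by the left side.
E' = (σ[d>=8](T) ⋈[e=g] R)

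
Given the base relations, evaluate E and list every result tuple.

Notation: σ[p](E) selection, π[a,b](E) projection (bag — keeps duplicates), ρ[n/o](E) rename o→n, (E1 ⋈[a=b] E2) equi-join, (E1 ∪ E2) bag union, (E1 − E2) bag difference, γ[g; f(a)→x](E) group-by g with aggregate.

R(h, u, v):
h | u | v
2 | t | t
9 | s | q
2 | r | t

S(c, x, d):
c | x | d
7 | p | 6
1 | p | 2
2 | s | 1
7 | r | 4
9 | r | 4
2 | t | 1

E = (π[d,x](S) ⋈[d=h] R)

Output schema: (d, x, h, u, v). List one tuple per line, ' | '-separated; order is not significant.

Per-node cardinality:
  S → 6
  π[d,x](S) → 6
  R → 3
  (π[d,x](S) ⋈[d=h] R) → 2

== RESULT ==
d | x | h | u | v
2 | p | 2 | r | t
2 | p | 2 | t | t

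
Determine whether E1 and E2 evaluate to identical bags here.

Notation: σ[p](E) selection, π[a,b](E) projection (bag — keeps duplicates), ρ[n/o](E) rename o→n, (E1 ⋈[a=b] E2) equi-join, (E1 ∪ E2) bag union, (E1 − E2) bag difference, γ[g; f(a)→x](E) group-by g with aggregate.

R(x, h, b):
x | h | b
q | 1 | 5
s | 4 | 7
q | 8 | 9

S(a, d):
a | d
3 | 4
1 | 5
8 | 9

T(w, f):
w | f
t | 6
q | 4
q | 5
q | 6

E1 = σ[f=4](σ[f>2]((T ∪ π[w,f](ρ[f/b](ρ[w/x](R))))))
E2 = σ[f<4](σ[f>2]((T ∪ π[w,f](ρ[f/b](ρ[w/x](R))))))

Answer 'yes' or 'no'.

E1 row counts bottom-up:
  T → 4
  R → 3
  ρ[w/x](R) → 3
  ρ[f/b](ρ[w/x](R)) → 3
  π[w,f](ρ[f/b](ρ[w/x](R))) → 3
  (T ∪ π[w,f](ρ[f/b](ρ[w/x](R)))) → 7
  σ[f>2]((T ∪ π[w,f](ρ[f/b](ρ[w/x](R))))) → 7
  σ[f=4](σ[f>2]((T ∪ π[w,f](ρ[f/b](ρ[w/x](R)))))) → 1
E2 row counts bottom-up:
  T → 4
  R → 3
  ρ[w/x](R) → 3
  ρ[f/b](ρ[w/x](R)) → 3
  π[w,f](ρ[f/b](ρ[w/x](R))) → 3
  (T ∪ π[w,f](ρ[f/b](ρ[w/x](R)))) → 7
  σ[f>2]((T ∪ π[w,f](ρ[f/b](ρ[w/x](R))))) → 7
  σ[f<4](σ[f>2]((T ∪ π[w,f](ρ[f/b](ρ[w/x](R)))))) → 0

E1 result:
w | f
q | 4
E2 result:
w | f
(0 rows)
Witness: ('q', 4) appears 1× in E1 but 0× in E2.

no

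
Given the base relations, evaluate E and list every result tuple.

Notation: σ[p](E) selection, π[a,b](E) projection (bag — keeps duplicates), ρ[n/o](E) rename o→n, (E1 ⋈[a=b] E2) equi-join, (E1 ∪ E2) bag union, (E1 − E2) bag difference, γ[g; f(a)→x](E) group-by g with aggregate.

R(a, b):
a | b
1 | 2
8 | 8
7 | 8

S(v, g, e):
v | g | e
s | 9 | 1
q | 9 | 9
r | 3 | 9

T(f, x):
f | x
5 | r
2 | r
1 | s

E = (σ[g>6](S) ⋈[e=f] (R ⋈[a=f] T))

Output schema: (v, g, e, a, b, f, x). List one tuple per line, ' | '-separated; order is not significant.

Stepwise |·|:
  S → 3
  σ[g>6](S) → 2
  R → 3
  T → 3
  (R ⋈[a=f] T) → 1
  (σ[g>6](S) ⋈[e=f] (R ⋈[a=f] T)) → 1

== RESULT ==
v | g | e | a | b | f | x
s | 9 | 1 | 1 | 2 | 1 | s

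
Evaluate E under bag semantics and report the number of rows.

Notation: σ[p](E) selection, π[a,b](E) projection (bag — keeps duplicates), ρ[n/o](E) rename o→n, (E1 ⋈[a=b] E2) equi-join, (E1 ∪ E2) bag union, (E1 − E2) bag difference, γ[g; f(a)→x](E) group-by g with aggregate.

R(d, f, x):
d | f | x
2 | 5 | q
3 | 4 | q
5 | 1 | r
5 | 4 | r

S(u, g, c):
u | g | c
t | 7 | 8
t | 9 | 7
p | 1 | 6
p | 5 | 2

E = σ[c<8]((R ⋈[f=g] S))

Row counts bottom-up:
  R → 4
  S → 4
  (R ⋈[f=g] S) → 2
  σ[c<8]((R ⋈[f=g] S)) → 2

|E| = 2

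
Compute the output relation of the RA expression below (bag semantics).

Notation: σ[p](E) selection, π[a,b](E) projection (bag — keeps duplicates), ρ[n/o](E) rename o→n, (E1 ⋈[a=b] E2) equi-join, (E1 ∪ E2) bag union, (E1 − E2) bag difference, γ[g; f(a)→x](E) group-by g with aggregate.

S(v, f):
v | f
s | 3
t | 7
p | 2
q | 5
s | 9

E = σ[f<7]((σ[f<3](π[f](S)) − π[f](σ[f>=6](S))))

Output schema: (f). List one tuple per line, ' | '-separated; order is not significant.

Per-node cardinality:
  S → 5
  π[f](S) → 5
  σ[f<3](π[f](S)) → 1
  S → 5
  σ[f>=6](S) → 2
  π[f](σ[f>=6](S)) → 2
  (σ[f<3](π[f](S)) − π[f](σ[f>=6](S))) → 1
  σ[f<7]((σ[f<3](π[f](S)) − π[f](σ[f>=6](S)))) → 1

== RESULT ==
f
2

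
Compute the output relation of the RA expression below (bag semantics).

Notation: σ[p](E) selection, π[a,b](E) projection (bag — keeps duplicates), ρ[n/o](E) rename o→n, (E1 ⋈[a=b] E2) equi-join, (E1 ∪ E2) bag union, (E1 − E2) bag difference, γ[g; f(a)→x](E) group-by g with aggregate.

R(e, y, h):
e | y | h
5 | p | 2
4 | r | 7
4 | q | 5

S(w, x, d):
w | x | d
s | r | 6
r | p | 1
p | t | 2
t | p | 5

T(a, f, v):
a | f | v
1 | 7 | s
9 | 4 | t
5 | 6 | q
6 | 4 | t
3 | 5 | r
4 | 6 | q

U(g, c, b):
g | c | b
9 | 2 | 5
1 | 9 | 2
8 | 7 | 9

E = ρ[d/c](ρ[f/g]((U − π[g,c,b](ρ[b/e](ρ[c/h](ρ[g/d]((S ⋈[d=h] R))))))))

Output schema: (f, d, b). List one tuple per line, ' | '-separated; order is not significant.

Per-node cardinality:
  U → 3
  S → 4
  R → 3
  (S ⋈[d=h] R) → 2
  ρ[g/d]((S ⋈[d=h] R)) → 2
  ρ[c/h](ρ[g/d]((S ⋈[d=h] R))) → 2
  ρ[b/e](ρ[c/h](ρ[g/d]((S ⋈[d=h] R)))) → 2
  π[g,c,b](ρ[b/e](ρ[c/h](ρ[g/d]((S ⋈[d=h] R))))) → 2
  (U − π[g,c,b](ρ[b/e](ρ[c/h](ρ[g/d]((S ⋈[d=h] R)))))) → 3
  ρ[f/g]((U − π[g,c,b](ρ[b/e](ρ[c/h](ρ[g/d]((S ⋈[d=h] R))))))) → 3
  ρ[d/c](ρ[f/g]((U − π[g,c,b](ρ[b/e](ρ[c/h](ρ[g/d]((S ⋈[d=h] R)))))))) → 3

== RESULT ==
f | d | b
1 | 9 | 2
8 | 7 | 9
9 | 2 | 5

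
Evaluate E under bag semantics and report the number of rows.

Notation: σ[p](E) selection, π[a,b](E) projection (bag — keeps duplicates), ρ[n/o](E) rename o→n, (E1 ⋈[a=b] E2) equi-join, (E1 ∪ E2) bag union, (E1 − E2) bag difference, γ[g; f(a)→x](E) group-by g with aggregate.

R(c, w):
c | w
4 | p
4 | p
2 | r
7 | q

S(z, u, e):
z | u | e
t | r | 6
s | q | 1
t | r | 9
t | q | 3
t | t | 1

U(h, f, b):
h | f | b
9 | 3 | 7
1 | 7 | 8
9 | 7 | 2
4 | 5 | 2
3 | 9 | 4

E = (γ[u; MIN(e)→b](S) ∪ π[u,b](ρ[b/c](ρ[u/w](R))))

Stepwise |·|:
  S → 5
  γ[u; MIN(e)→b](S) → 3
  R → 4
  ρ[u/w](R) → 4
  ρ[b/c](ρ[u/w](R)) → 4
  π[u,b](ρ[b/c](ρ[u/w](R))) → 4
  (γ[u; MIN(e)→b](S) ∪ π[u,b](ρ[b/c](ρ[u/w](R)))) → 7

|E| = 7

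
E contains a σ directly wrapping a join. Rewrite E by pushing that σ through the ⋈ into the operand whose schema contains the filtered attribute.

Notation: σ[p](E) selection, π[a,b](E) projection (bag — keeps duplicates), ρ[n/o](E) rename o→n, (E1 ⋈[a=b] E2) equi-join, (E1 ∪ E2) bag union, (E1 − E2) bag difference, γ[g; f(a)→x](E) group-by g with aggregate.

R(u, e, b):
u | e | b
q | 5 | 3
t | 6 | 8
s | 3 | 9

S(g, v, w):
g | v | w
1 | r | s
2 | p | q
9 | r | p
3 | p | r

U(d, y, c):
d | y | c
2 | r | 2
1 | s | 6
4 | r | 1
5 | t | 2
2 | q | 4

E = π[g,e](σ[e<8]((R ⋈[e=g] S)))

σ filters on e, owned by the left side.
E' = π[g,e]((σ[e<8](R) ⋈[e=g] S))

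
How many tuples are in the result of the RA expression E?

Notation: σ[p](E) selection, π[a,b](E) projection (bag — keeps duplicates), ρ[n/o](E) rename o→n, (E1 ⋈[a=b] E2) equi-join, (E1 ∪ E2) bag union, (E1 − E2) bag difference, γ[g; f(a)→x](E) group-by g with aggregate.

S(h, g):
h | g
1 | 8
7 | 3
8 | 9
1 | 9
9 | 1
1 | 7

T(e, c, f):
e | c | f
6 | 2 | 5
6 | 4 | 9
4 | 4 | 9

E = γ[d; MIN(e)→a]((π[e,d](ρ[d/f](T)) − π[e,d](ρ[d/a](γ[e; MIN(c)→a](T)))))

Per-node cardinality:
  T → 3
  ρ[d/f](T) → 3
  π[e,d](ρ[d/f](T)) → 3
  T → 3
  γ[e; MIN(c)→a](T) → 2
  ρ[d/a](γ[e; MIN(c)→a](T)) → 2
  π[e,d](ρ[d/a](γ[e; MIN(c)→a](T))) → 2
  (π[e,d](ρ[d/f](T)) − π[e,d](ρ[d/a](γ[e; MIN(c)→a](T)))) → 3
  γ[d; MIN(e)→a]((π[e,d](ρ[d/f](T)) − π[e,d](ρ[d/a](γ[e; MIN(c)→a](T))))) → 2

|E| = 2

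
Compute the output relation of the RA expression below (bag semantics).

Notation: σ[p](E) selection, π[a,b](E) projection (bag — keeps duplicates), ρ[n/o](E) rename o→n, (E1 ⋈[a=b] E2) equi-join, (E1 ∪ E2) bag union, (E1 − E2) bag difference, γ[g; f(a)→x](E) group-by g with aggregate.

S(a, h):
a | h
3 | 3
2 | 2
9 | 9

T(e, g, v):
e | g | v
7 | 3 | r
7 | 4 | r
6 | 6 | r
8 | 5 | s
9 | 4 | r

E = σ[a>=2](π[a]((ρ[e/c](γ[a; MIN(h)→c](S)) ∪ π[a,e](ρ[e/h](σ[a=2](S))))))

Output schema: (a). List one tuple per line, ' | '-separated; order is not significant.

Stepwise |·|:
  S → 3
  γ[a; MIN(h)→c](S) → 3
  ρ[e/c](γ[a; MIN(h)→c](S)) → 3
  S → 3
  σ[a=2](S) → 1
  ρ[e/h](σ[a=2](S)) → 1
  π[a,e](ρ[e/h](σ[a=2](S))) → 1
  (ρ[e/c](γ[a; MIN(h)→c](S)) ∪ π[a,e](ρ[e/h](σ[a=2](S)))) → 4
  π[a]((ρ[e/c](γ[a; MIN(h)→c](S)) ∪ π[a,e](ρ[e/h](σ[a=2](S))))) → 4
  σ[a>=2](π[a]((ρ[e/c](γ[a; MIN(h)→c](S)) ∪ π[a,e](ρ[e/h](σ[a=2](S)))))) → 4

== RESULT ==
a
2
2
3
9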